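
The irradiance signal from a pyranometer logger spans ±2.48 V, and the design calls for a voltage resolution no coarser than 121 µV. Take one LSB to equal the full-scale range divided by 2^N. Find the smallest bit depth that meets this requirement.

16 bits

The full-scale span is 2.48 − (-2.48) = 4.96 V.
4.96 V / 121 µV = 40990. Since 2^15 = 32768 and 2^16 = 65536, N = 16.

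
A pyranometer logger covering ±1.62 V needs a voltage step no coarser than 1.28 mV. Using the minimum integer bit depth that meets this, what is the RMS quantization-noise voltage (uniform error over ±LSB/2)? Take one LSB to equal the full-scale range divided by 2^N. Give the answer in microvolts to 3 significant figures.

228 µV

Full-scale range = 1.62 V − (-1.62 V) = 3.24 V.
Levels needed ≥ 3.24/1.28 mV = 2531. 2^12 = 4096 suffices, so N_min = 12.
Step size = 3.24/4096 V = 0.79102 mV.
σ_q = LSB/√12 = 0.79102 mV/3.4641 = 228 µV.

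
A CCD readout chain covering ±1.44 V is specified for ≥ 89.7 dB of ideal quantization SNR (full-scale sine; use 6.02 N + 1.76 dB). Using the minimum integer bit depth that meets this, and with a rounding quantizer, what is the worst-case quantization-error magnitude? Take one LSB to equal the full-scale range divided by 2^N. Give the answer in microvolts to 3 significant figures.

Range = 1.44 − (-1.44) = 2.88 V.
6.02 N + 1.76 ≥ 89.7 gives N ≥ 14.608, so the minimum integer is 15.
Step size = 2.88/32768 V = 87.891 µV.
Max error for round-to-nearest is LSB/2 = 43.9 µV.

43.9 µV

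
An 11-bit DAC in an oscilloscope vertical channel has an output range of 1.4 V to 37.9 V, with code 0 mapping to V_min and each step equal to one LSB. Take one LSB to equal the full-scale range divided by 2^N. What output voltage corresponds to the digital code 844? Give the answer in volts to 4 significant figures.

Span: 37.9 V − (1.4 V) = 36.5 V. LSB = 36.5 V / 2^11.
Output = V_min + (844/2048) × range = 1.4 + 0.412109 × 36.5 V
      = 1.4 V + 15.0420 V = 16.4420 V.

16.44 V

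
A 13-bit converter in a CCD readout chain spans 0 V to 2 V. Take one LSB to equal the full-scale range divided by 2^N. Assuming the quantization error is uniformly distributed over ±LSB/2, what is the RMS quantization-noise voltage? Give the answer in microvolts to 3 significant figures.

Range is 2 V.
One LSB is 2 V / 8192 = 244.14 µV.
For a uniform distribution on [−LSB/2, +LSB/2], V_rms = LSB/√12 = 244.14 µV/3.4641 = 70.5 µV.

70.5 µV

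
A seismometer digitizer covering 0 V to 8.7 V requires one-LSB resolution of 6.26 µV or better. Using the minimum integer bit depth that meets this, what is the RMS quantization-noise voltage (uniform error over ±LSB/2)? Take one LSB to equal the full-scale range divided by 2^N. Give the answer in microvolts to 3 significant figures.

V_FS = 8.7 V.
8.7 V / 6.26 µV = 1.390e6. Since 2^20 = 1048576 and 2^21 = 2097152, N = 21.
LSB = 8.7 V / 2^21 = 4.1485 µV.
RMS noise = LSB/√12 = 1.20 µV.

1.20 µV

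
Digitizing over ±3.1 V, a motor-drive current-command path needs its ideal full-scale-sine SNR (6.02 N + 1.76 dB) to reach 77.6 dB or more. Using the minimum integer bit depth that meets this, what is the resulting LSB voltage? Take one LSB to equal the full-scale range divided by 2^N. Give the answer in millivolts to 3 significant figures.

0.757 mV

Range = 3.1 − (-3.1) = 6.2 V.
Solving 6.02 N ≥ 77.6 − 1.76: N ≥ 12.598. Round up → N = 13.
LSB = 6.2 V ÷ 2^13 = 6.2/8192 V = 0.757 mV.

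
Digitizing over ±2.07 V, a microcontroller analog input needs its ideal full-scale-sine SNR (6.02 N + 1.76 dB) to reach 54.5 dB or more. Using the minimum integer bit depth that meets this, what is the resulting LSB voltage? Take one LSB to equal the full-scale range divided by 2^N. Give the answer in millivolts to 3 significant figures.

8.09 mV

Range = 2.07 − (-2.07) = 4.14 V.
6.02 N + 1.76 ≥ 54.5 gives N ≥ 8.761, so the minimum integer is 9.
Step size = 4.14/512 V = 8.09 mV.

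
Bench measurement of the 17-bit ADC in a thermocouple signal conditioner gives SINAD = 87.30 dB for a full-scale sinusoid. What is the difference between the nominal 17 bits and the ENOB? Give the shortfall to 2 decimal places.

2.79 bits

ENOB = (SINAD − 1.76)/6.02 = (87.30 − 1.76)/6.02 = 14.2093 bits.
Shortfall = 17 − 14.2093 = 2.7907 bits.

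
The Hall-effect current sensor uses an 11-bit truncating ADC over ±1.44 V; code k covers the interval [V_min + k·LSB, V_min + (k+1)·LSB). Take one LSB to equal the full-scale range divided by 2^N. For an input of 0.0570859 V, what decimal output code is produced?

1064

Full-scale range = 1.44 V − (-1.44 V) = 2.88 V. LSB = 2.88 V / 2^11 ≈ 1.406 mV.
V_in − V_min = 0.0570859 − (-1.44) = 1.4970859 V.
Divide by LSB: 1.4970859 × 2048/2.88 = 1064.5944.
Truncating gives code 1064.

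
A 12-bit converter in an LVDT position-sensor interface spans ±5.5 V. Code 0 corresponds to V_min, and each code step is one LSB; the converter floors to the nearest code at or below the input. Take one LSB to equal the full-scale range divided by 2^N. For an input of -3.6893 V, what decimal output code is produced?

674

The full-scale span is 5.5 − (-5.5) = 11 V. LSB = 11 V / 2^12 ≈ 2.686 mV.
V_in − V_min = -3.6893 − (-5.5) = 1.8107 V.
Divide by LSB: 1.8107 × 4096/11 = 674.2388.
Truncating gives code 674.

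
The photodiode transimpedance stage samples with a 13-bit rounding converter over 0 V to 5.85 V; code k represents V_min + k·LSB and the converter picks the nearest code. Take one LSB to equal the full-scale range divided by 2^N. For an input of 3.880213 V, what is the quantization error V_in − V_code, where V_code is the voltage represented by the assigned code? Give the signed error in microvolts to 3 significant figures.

−268 µV

V_FS = 5.85 V. LSB = 5.85 V / 2^13 ≈ 0.7141 mV.
(3.880213 − (0)) / LSB = 3.880213 × 8192/5.85 = 5433.6248. Nearest integer: k = 5434.
V_code = V_min + k × range/2^13 = 0 + 5434 × 5.85/8192 = 3.880480957 V.
Error = V_in − V_code = 3.880213 − (3.880480957) = −268 µV.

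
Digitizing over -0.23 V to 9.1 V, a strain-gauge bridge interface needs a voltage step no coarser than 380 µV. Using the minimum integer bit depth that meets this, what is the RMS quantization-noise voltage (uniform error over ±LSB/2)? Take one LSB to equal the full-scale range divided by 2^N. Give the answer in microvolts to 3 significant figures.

82.2 µV

Full-scale range = 9.1 V − (-0.23 V) = 9.33 V.
9.33 V / 380 µV = 24550. Since 2^14 = 16384 and 2^15 = 32768, N = 15.
LSB = 9.33 V / 2^15 = 284.73 µV.
V_rms = LSB/√12 = 82.2 µV.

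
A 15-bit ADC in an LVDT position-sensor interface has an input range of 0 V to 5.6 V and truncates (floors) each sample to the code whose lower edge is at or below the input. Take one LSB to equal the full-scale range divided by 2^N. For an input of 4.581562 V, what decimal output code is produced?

Full-scale range = 5.6 V. LSB = 5.6 V / 2^15 ≈ 170.9 µV.
(V_in − V_min) × 2^15/range = (4.581562 − (0)) × 32768/5.6 = 26808.683.
Floor → code = 26808.

26808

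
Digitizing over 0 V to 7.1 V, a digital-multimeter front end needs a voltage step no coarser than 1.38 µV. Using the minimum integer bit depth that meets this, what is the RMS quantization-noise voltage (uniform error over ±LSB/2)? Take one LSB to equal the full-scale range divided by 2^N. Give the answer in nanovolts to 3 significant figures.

244 nV

Full-scale range = 7.1 V.
Required number of levels: 7.1/1.38 µV = 5.1449e6; smallest N with 2^N ≥ that is 23.
Step size = 7.1/8388608 V = 0.84639 µV.
σ_q = LSB/√12 = 0.84639 µV/3.4641 = 244 nV.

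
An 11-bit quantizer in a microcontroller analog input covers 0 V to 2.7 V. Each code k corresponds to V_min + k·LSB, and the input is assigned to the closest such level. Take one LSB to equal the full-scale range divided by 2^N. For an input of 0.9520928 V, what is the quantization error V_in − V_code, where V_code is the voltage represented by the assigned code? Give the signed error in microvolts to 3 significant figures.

+237 µV

V_FS = 2.7 V. LSB = 2.7 V / 2^11 ≈ 1.318 mV.
Position in LSBs: (0.9520928 − (0)) × 2048/2.7 = 722.1800; rounding gives k = 722.
V_code = 0 + (722/2048) × 2.7 = 0.9518554688 V.
e = 0.9520928 − (0.9518554688) = +237 µV.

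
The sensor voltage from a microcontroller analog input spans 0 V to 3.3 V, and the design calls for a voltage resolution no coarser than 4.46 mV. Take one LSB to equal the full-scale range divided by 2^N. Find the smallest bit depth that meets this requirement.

10 bits

Full-scale range = 3.3 V.
Required number of levels: 3.3/4.46 mV = 739.91; smallest N with 2^N ≥ that is 10.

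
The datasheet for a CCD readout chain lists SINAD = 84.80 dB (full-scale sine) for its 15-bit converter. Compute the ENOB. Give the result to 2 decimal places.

ENOB = (SINAD − 1.76) / 6.02 = (84.80 − 1.76) / 6.02 = 83.04 / 6.02 = 13.7940.

13.79 bits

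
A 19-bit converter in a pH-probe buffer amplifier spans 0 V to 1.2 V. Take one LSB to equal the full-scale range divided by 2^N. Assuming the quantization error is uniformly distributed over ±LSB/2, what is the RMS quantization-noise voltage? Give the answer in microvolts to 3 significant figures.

Range is 1.2 V.
LSB = 1.2 V / 2^19 = 2.2888 µV.
RMS of a uniform error over width LSB is LSB/√12 = 0.661 µV.

0.661 µV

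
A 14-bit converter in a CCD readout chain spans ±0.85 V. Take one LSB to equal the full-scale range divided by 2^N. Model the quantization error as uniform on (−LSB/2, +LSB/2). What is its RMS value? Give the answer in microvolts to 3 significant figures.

Span: 0.85 V − (-0.85 V) = 1.7 V.
LSB = 1.7 V / 2^14 = 103.76 µV.
For a uniform distribution on [−LSB/2, +LSB/2], V_rms = LSB/√12 = 103.76 µV/3.4641 = 30.0 µV.

30.0 µV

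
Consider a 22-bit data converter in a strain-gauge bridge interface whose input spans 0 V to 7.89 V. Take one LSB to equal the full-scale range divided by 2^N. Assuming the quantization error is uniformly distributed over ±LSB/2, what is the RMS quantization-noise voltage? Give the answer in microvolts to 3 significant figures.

Range is 7.89 V.
LSB = 7.89 V ÷ 2^22 = 7.89/4194304 V = 1.8811 µV.
V_rms = LSB/√12 = 1.8811 µV / √12 = 0.543 µV.

0.543 µV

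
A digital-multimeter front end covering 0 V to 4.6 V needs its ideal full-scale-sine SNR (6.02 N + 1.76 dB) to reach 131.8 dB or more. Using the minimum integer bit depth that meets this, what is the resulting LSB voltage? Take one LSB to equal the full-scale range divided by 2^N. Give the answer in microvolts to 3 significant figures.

1.10 µV

V_FS = 4.6 V.
Solving 6.02 N ≥ 131.8 − 1.76: N ≥ 21.601. Round up → N = 22.
One LSB is 4.6 V / 4194304 = 1.10 µV.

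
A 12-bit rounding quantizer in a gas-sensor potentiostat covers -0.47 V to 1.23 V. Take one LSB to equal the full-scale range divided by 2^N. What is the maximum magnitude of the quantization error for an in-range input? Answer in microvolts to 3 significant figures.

208 µV

Full-scale range = 1.23 V − (-0.47 V) = 1.7 V.
Step size = 1.7/4096 V = 415.04 µV.
|e|_max = LSB/2 = 208 µV.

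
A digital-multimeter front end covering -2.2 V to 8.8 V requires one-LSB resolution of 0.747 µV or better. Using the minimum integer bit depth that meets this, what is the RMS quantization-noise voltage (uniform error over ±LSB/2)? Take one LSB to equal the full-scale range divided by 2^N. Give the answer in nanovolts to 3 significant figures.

189 nV

Full-scale range = 8.8 V − (-2.2 V) = 11 V.
11 V / 0.747 µV = 1.473e7. Since 2^23 = 8388608 and 2^24 = 16777216, N = 24.
Step size = 11/16777216 V = 0.65565 µV.
V_rms = LSB/√12 = 189 nV.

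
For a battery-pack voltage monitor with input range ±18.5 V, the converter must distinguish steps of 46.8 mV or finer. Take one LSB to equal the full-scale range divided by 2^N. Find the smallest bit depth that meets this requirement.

Full-scale range = 18.5 V − (-18.5 V) = 37 V.
Required number of levels: 37/46.8 mV = 790.60; smallest N with 2^N ≥ that is 10.

10 bits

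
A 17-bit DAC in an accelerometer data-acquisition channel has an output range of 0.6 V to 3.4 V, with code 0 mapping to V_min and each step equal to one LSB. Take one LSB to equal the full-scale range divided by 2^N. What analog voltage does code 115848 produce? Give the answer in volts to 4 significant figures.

Full-scale range = 3.4 V − (0.6 V) = 2.8 V. LSB = 2.8 V / 2^17.
Output = V_min + (115848/131072) × range = 0.6 + 0.883850 × 2.8 V
      = 0.6 V + 2.47478 V = 3.07478 V.

3.075 V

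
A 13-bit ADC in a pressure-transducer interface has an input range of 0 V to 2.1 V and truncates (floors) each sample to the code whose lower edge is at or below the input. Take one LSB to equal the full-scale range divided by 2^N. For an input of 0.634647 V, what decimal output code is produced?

2475

Span = 2.1 V. LSB = 2.1 V / 2^13 ≈ 256.3 µV.
V_in − V_min = 0.634647 − (0) = 0.634647 V.
Divide by LSB: 0.634647 × 8192/2.1 = 2475.7277.
Truncating gives code 2475.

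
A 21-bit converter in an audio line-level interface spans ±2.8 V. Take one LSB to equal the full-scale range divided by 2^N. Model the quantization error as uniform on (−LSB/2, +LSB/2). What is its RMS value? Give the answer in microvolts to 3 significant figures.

0.771 µV

Range = 2.8 − (-2.8) = 5.6 V.
LSB = 5.6 V ÷ 2^21 = 5.6/2097152 V = 2.6703 µV.
σ_q = LSB/√12 = 2.6703 µV/3.4641 = 0.771 µV.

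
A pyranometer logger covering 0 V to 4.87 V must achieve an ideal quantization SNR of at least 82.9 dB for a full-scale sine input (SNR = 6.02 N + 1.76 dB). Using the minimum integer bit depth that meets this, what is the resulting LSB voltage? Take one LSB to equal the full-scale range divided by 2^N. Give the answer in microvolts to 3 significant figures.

297 µV

Full-scale range = 4.87 V.
Required N = ⌈(82.9 − 1.76)/6.02⌉ = ⌈13.478⌉ = 14.
One LSB is 4.87 V / 16384 = 297 µV.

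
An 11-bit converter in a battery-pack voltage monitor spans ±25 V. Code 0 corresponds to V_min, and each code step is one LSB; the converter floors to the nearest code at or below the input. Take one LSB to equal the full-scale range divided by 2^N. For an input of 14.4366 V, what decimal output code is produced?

1615

The full-scale span is 25 − (-25) = 50 V. LSB = 50 V / 2^11 ≈ 24.41 mV.
(V_in − V_min) × 2^11/range = (14.4366 − (-25)) × 2048/50 = 1615.323.
Floor → code = 1615.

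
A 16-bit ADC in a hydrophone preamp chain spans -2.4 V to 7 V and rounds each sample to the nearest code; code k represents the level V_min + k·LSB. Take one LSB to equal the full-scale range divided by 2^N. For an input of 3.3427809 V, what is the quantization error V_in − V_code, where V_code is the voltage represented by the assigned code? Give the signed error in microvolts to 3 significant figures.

Range = 7 − (-2.4) = 9.4 V. LSB = 9.4 V / 2^16 ≈ 143.4 µV.
(3.3427809 − (-2.4)) / LSB = 5.7427809 × 65536/9.4 = 40038.1797. Nearest integer: k = 40038.
V_code = V_min + k × range/2^16 = -2.4 + 40038 × 9.4/65536 = 3.3427551270 V.
Error = V_in − V_code = 3.3427809 − (3.3427551270) = +25.8 µV.

+25.8 µV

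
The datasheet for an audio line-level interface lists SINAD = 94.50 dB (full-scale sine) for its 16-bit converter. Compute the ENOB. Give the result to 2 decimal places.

Inverting SNR = 6.02 N + 1.76: N_eff = (94.50 − 1.76)/6.02 = 15.4053.

15.41 bits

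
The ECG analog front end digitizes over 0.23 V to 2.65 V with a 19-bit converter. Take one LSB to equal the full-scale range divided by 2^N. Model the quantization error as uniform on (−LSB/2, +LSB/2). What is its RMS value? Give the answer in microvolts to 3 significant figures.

Span: 2.65 V − (0.23 V) = 2.42 V.
LSB = 2.42 V / 2^19 = 4.6158 µV.
V_rms = LSB/√12 = 4.6158 µV / √12 = 1.33 µV.

1.33 µV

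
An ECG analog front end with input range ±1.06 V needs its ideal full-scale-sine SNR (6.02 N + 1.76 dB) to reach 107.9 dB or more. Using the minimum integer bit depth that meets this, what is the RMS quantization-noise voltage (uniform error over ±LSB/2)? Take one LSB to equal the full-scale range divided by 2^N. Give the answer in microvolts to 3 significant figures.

Range = 1.06 − (-1.06) = 2.12 V.
N ≥ (107.9 − 1.76)/6.02 = 17.631 → N_min = 18.
LSB = 2.12 V / 2^18 = 8.0872 µV.
σ_q = LSB/√12 = 8.0872 µV/3.4641 = 2.33 µV.

2.33 µV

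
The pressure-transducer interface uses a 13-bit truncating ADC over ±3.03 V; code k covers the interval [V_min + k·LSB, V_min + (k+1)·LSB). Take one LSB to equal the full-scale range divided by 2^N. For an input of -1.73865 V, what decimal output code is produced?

The full-scale span is 3.03 − (-3.03) = 6.06 V. LSB = 6.06 V / 2^13 ≈ 0.7397 mV.
code = ⌊(V_in − V_min)/LSB⌋ = ⌊(V_in − V_min) × 2^13 / range⌋
     = ⌊(-1.73865 − (-3.03)) × 8192 / 6.06⌋ = ⌊1.29135 × 8192/6.06⌋
     = ⌊1745.667⌋ = 1745.

1745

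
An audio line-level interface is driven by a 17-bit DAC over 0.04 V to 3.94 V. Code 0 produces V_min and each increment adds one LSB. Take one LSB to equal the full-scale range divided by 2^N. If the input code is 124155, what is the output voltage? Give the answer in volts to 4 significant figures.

Full-scale range = 3.94 V − (0.04 V) = 3.9 V. LSB = 3.9 V / 2^17.
V_out = 0.04 + 124155 × (3.9/131072) V
      = 0.04 + 3.69419 = 3.73419 V.

3.734 V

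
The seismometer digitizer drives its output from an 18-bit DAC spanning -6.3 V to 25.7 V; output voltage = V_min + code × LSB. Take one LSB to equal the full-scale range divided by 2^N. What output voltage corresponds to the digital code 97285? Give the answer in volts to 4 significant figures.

5.576 V

The full-scale span is 25.7 − (-6.3) = 32 V. LSB = 32 V / 2^18.
Output = V_min + (97285/262144) × range = -6.3 + 0.371113 × 32 V
      = -6.3 V + 11.8756 V = 5.57561 V.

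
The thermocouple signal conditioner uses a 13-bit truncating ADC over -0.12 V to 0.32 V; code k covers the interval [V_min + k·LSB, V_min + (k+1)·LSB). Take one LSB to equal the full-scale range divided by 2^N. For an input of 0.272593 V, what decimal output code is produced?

Span: 0.32 V − (-0.12 V) = 0.44 V. LSB = 0.44 V / 2^13 ≈ 53.71 µV.
(V_in − V_min) × 2^13/range = (0.272593 − (-0.12)) × 8192/0.44 = 7309.368.
Floor → code = 7309.

7309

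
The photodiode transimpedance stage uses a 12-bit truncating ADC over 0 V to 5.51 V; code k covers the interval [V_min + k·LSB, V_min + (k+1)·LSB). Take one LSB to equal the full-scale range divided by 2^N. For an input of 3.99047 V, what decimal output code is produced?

Span = 5.51 V. LSB = 5.51 V / 2^12 ≈ 1.345 mV.
V_in − V_min = 3.99047 − (0) = 3.99047 V.
Divide by LSB: 3.99047 × 4096/5.51 = 2966.4184.
Truncating gives code 2966.

2966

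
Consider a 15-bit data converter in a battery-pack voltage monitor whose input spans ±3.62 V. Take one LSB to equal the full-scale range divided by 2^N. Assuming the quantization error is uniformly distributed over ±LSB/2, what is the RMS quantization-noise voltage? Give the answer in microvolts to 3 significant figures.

The full-scale span is 3.62 − (-3.62) = 7.24 V.
LSB = 7.24 V / 2^15 = 220.95 µV.
σ_q = LSB/√12 = 220.95 µV/3.4641 = 63.8 µV.

63.8 µV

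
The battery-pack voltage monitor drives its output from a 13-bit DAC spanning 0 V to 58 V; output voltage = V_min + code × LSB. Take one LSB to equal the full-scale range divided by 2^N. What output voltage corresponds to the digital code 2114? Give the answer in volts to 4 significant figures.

14.97 V

Range is 58 V. LSB = 58 V / 2^13.
V_out = V_min + code × LSB = 0 V + 2114 × 58 V / 8192
      = 0 + 14.9673 = 14.9673 V.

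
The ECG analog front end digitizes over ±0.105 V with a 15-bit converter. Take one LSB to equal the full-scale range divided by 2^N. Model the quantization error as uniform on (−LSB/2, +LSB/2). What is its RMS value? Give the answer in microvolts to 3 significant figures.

The full-scale span is 0.105 − (-0.105) = 0.21 V.
Step size = 0.21/32768 V = 6.4087 µV.
V_rms = LSB/√12 = 6.4087 µV / √12 = 1.85 µV.

1.85 µV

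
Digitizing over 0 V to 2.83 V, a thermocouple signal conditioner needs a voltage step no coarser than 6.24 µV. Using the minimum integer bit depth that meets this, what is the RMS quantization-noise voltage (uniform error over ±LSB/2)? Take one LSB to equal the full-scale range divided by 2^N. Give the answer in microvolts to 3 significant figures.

Full-scale range = 2.83 V.
Levels needed ≥ 2.83/6.24 µV = 453500. 2^19 = 524288 suffices, so N_min = 19.
One LSB is 2.83 V / 524288 = 5.3978 µV.
RMS noise = LSB/√12 = 1.56 µV.

1.56 µV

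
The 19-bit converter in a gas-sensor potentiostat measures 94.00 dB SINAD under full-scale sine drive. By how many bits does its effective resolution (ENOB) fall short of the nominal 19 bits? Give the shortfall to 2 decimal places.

Effective bits = (94.00 − 1.76)/6.02 = 15.3223.
Lost resolution: 19 − 15.3223 = 3.6777 bits.

3.68 bits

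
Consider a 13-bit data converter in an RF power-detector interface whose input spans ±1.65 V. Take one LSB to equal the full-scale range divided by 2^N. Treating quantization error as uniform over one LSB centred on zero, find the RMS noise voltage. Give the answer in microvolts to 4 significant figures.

The full-scale span is 1.65 − (-1.65) = 3.3 V.
LSB = 3.3 V ÷ 2^13 = 3.3/8192 V = 402.832 µV.
RMS of a uniform error over width LSB is LSB/√12 = 116.3 µV.

116.3 µV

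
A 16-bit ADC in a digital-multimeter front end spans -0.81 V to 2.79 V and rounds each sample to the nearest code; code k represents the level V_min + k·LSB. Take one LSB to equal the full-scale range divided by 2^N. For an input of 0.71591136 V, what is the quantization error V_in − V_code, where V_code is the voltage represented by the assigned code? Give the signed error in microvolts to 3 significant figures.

+20.2 µV

Full-scale range = 2.79 V − (-0.81 V) = 3.6 V. LSB = 3.6 V / 2^16 ≈ 54.93 µV.
Position in LSBs: (0.71591136 − (-0.81)) × 65536/3.6 = 27778.3686; rounding gives k = 27778.
Reconstructed level: -0.81 + 27778 × 3.6/65536 V = 0.71589111328 V.
Error = V_in − V_code = 0.71591136 − (0.71589111328) = +20.2 µV.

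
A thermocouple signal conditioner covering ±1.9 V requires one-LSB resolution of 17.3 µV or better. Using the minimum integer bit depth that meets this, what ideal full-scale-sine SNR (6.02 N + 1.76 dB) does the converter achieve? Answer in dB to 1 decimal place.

110.1 dB

The full-scale span is 1.9 − (-1.9) = 3.8 V.
Required number of levels: 3.8/17.3 µV = 219650; smallest N with 2^N ≥ that is 18.
Ideal SNR at N = 18: 6.02·18 + 1.76 = 110.1 dB.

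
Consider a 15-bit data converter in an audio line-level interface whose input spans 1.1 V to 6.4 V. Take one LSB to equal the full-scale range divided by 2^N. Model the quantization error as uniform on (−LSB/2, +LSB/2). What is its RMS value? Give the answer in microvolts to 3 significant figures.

46.7 µV

Full-scale range = 6.4 V − (1.1 V) = 5.3 V.
LSB = 5.3 V / 2^15 = 161.74 µV.
For a uniform distribution on [−LSB/2, +LSB/2], V_rms = LSB/√12 = 161.74 µV/3.4641 = 46.7 µV.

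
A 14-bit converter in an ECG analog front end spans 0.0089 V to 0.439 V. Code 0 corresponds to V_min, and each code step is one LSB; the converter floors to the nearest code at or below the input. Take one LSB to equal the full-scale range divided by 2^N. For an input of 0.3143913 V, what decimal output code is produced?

Span: 0.439 V − (0.0089 V) = 0.4301 V. LSB = 0.4301 V / 2^14 ≈ 26.25 µV.
V_in − V_min = 0.3143913 − (0.0089) = 0.3054913 V.
Divide by LSB: 0.3054913 × 16384/0.4301 = 11637.2226.
Truncating gives code 11637.

11637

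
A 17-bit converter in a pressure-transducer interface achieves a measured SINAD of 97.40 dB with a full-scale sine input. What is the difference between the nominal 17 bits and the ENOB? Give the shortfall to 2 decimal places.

Effective bits = (97.40 − 1.76)/6.02 = 15.8870.
Lost resolution: 17 − 15.8870 = 1.1130 bits.

1.11 bits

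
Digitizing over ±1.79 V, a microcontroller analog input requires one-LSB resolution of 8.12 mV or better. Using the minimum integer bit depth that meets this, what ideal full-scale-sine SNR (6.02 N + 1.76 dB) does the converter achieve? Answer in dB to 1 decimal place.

55.9 dB

Full-scale range = 1.79 V − (-1.79 V) = 3.58 V.
Levels needed ≥ 3.58/8.12 mV = 440.9. 2^9 = 512 suffices, so N_min = 9.
SNR = 6.02 × 9 + 1.76 = 55.94 dB.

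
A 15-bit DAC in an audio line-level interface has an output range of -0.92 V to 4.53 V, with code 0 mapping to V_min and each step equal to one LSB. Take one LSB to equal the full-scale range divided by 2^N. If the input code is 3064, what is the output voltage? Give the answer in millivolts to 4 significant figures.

Range = 4.53 − (-0.92) = 5.45 V. LSB = 5.45 V / 2^15.
V_out = V_min + code × LSB = -0.92 V + 3064 × 5.45 V / 32768
      = -0.92 V + 0.509607 V = -0.410393 V.

-410.4 mV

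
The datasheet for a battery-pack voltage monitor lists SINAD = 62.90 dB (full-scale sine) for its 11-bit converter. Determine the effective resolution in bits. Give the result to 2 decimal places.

ENOB = (62.90 − 1.76)/6.02 = 10.1561 bits.

10.16 bits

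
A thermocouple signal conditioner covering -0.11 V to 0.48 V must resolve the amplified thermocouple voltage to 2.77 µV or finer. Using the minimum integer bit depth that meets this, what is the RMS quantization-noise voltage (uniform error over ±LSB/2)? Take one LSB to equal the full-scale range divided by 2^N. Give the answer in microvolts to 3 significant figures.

The full-scale span is 0.48 − (-0.11) = 0.59 V.
Required number of levels: 0.59/2.77 µV = 213000; smallest N with 2^N ≥ that is 18.
LSB = 0.59 V / 2^18 = 2.2507 µV.
RMS noise = LSB/√12 = 0.650 µV.

0.650 µV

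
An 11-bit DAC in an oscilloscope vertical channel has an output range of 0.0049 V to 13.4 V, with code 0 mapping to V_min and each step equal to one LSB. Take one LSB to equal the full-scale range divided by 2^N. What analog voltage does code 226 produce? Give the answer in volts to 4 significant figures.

Full-scale range = 13.4 V − (0.0049 V) = 13.3951 V. LSB = 13.3951 V / 2^11.
V_out = 0.0049 + 226 × (13.3951/2048) V
      = 0.0049 V + 1.47817 V = 1.48307 V.

1.483 V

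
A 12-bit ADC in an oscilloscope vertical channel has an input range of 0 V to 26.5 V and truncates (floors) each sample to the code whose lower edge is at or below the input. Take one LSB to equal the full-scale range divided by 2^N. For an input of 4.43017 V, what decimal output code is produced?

Range is 26.5 V. LSB = 26.5 V / 2^12 ≈ 6.470 mV.
(V_in − V_min) × 2^12/range = (4.43017 − (0)) × 4096/26.5 = 684.754.
Floor → code = 684.

684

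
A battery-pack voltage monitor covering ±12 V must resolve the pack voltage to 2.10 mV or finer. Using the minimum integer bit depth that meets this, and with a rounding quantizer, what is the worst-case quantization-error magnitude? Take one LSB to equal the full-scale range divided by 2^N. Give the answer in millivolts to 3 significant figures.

Span: 12 V − (-12 V) = 24 V.
Required number of levels: 24/2.10 mV = 11429; smallest N with 2^N ≥ that is 14.
Step size = 24/16384 V = 1.4648 mV.
|e|_max = LSB/2 = 0.732 mV.

0.732 mV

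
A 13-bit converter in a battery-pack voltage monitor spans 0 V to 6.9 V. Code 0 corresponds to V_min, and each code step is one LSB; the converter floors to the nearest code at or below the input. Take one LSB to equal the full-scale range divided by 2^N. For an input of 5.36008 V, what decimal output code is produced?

6363

Range is 6.9 V. LSB = 6.9 V / 2^13 ≈ 0.8423 mV.
(V_in − V_min) × 2^13/range = (5.36008 − (0)) × 8192/6.9 = 6363.736.
Floor → code = 6363.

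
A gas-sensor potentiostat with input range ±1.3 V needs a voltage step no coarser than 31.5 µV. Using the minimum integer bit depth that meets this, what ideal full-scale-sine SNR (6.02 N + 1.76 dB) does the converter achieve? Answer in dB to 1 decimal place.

The full-scale span is 1.3 − (-1.3) = 2.6 V.
Levels needed ≥ 2.6/31.5 µV = 82540. 2^17 = 131072 suffices, so N_min = 17.
6.02(17) + 1.76 = 104.10 dB.

104.1 dB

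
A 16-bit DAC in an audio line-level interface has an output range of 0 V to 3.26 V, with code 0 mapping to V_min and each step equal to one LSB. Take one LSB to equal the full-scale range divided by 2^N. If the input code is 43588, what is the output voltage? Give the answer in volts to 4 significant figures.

2.168 V

Span = 3.26 V. LSB = 3.26 V / 2^16.
Output = V_min + (43588/65536) × range = 0 + 0.665100 × 3.26 V
      = 0 V + 2.16823 V = 2.16823 V.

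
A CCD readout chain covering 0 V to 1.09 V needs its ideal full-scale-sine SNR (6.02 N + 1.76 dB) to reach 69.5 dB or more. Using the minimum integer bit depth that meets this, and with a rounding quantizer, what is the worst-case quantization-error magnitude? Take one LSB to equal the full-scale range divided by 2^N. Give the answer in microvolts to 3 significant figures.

133 µV

V_FS = 1.09 V.
Required N = ⌈(69.5 − 1.76)/6.02⌉ = ⌈11.252⌉ = 12.
LSB = 1.09 V / 2^12 = 266.11 µV.
Half an LSB is 133 µV.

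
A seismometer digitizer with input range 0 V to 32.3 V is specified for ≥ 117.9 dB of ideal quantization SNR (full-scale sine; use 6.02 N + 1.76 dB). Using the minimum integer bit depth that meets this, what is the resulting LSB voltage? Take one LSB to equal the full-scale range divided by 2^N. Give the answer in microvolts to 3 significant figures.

30.8 µV

Span = 32.3 V.
6.02 N + 1.76 ≥ 117.9 gives N ≥ 19.292, so the minimum integer is 20.
LSB = 32.3 V / 2^20 = 30.8 µV.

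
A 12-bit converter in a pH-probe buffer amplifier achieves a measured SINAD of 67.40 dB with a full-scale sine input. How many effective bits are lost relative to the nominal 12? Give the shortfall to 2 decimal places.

1.10 bits

N_eff = (67.40 − 1.76)/6.02 = 10.9037 bits.
Shortfall = 12 − 10.9037 = 1.0963 bits.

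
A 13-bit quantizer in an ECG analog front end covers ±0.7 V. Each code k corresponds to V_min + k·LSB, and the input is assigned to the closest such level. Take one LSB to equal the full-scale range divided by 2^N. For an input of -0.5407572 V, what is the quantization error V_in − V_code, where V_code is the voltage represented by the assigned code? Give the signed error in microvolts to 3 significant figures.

−34.5 µV

The full-scale span is 0.7 − (-0.7) = 1.4 V. LSB = 1.4 V / 2^13 ≈ 170.9 µV.
Position in LSBs: (-0.5407572 − (-0.7)) × 8192/1.4 = 931.7979; rounding gives k = 932.
Reconstructed level: -0.7 + 932 × 1.4/8192 V = -0.5407226563 V.
V_in − V_code = -0.5407572 − (-0.5407226563) = −34.5 µV.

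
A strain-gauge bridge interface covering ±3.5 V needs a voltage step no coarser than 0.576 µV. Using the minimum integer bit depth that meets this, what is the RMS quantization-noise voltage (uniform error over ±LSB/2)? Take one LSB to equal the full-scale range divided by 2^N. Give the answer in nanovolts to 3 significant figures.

Full-scale range = 3.5 V − (-3.5 V) = 7 V.
Need 2^N ≥ 7 V / 0.576 µV = 1.215e7 → N_min = 24.
One LSB is 7 V / 16777216 = 417.23 nV.
σ_q = LSB/√12 = 417.23 nV/3.4641 = 120 nV.

120 nV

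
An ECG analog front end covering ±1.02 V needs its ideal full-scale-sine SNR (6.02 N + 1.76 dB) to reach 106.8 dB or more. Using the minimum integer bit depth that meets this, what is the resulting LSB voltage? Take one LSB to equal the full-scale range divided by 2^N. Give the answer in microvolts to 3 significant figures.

Span: 1.02 V − (-1.02 V) = 2.04 V.
N ≥ (106.8 − 1.76)/6.02 = 17.449 → N_min = 18.
One LSB is 2.04 V / 262144 = 7.78 µV.

7.78 µV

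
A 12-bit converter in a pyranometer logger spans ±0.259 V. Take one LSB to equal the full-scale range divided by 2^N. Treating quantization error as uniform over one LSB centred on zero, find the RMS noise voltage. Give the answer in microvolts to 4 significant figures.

36.51 µV

Span: 0.259 V − (-0.259 V) = 0.518 V.
One LSB is 0.518 V / 4096 = 126.465 µV.
For a uniform distribution on [−LSB/2, +LSB/2], V_rms = LSB/√12 = 126.465 µV/3.4641 = 36.51 µV.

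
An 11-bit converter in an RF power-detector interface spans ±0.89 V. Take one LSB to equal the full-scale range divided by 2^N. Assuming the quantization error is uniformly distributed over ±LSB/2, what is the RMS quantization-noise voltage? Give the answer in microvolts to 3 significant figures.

Range = 0.89 − (-0.89) = 1.78 V.
LSB = 1.78 V ÷ 2^11 = 1.78/2048 V = 0.86914 mV.
RMS of a uniform error over width LSB is LSB/√12 = 251 µV.

251 µV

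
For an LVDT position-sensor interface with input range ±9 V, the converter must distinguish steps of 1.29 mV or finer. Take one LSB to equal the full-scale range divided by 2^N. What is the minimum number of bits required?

The full-scale span is 9 − (-9) = 18 V.
18 V / 1.29 mV = 13950. Since 2^13 = 8192 and 2^14 = 16384, N = 14.

14 bits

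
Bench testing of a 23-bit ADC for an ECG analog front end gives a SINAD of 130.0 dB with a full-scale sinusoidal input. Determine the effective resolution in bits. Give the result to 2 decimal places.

Inverting SNR = 6.02 N + 1.76: N_eff = (130.0 − 1.76)/6.02 = 21.3023.

21.30 bits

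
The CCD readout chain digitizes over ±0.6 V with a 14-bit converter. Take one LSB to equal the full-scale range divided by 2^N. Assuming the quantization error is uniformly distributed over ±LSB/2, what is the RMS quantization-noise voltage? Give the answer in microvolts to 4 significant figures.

21.14 µV

Range = 0.6 − (-0.6) = 1.2 V.
LSB = 1.2 V / 2^14 = 73.2422 µV.
V_rms = LSB/√12 = 73.2422 µV / √12 = 21.14 µV.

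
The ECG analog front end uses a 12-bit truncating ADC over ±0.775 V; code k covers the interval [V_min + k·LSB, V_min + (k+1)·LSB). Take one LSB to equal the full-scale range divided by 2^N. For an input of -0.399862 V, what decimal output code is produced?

Span: 0.775 V − (-0.775 V) = 1.55 V. LSB = 1.55 V / 2^12 ≈ 378.4 µV.
code = ⌊(V_in − V_min)/LSB⌋ = ⌊(V_in − V_min) × 2^12 / range⌋
     = ⌊(-0.399862 − (-0.775)) × 4096 / 1.55⌋ = ⌊0.375138 × 4096/1.55⌋
     = ⌊991.332⌋ = 991.

991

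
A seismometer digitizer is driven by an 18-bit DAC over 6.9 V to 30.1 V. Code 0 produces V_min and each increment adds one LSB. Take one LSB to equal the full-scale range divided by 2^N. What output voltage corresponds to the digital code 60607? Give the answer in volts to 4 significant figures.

The full-scale span is 30.1 − (6.9) = 23.2 V. LSB = 23.2 V / 2^18.
Output = V_min + (60607/262144) × range = 6.9 + 0.231197 × 23.2 V
      = 6.9 + 5.36378 = 12.2638 V.

12.26 V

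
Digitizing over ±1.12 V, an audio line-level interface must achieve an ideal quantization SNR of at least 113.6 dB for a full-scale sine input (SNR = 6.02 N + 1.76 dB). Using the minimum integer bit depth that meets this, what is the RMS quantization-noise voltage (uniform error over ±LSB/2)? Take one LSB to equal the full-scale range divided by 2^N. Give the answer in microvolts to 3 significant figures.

Span: 1.12 V − (-1.12 V) = 2.24 V.
6.02 N + 1.76 ≥ 113.6 gives N ≥ 18.578, so the minimum integer is 19.
LSB = 2.24 V / 2^19 = 4.2725 µV.
RMS noise = LSB/√12 = 1.23 µV.

1.23 µV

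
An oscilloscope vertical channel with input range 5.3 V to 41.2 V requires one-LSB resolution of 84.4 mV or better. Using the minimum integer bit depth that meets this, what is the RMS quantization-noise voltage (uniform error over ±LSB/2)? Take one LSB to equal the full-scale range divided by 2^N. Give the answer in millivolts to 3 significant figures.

Span: 41.2 V − (5.3 V) = 35.9 V.
Required number of levels: 35.9/84.4 mV = 425.36; smallest N with 2^N ≥ that is 9.
LSB = 35.9 V / 2^9 = 70.117 mV.
RMS noise = LSB/√12 = 20.2 mV.

20.2 mV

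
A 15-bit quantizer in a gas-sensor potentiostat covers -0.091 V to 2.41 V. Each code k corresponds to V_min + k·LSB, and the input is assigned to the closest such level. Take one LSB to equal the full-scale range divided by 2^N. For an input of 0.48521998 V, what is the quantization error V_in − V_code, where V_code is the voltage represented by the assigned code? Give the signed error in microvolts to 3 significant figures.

Range = 2.41 − (-0.091) = 2.501 V. LSB = 2.501 V / 2^15 ≈ 76.32 µV.
(V_in − V_min)/LSB = (0.48521998 − (-0.091)) × 32768/2.501 = 7549.6107 → nearest code k = 7550.
V_code = -0.091 + (7550/32768) × 2.501 = 0.48524969482 V.
Error = V_in − V_code = 0.48521998 − (0.48524969482) = −29.7 µV.

−29.7 µV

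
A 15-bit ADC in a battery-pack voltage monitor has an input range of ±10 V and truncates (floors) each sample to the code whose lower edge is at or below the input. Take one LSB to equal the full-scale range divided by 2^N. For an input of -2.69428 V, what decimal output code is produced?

11969

Range = 10 − (-10) = 20 V. LSB = 20 V / 2^15 ≈ 0.6104 mV.
code = ⌊(V_in − V_min)/LSB⌋ = ⌊(V_in − V_min) × 2^15 / range⌋
     = ⌊(-2.69428 − (-10)) × 32768 / 20⌋ = ⌊7.30572 × 32768/20⌋
     = ⌊11969.692⌋ = 11969.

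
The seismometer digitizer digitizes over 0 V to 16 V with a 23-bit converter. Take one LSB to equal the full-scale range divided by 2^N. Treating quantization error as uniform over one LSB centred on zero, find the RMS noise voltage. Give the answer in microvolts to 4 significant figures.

Span = 16 V.
Step size = 16/8388608 V = 1.90735 µV.
σ_q = LSB/√12 = 1.90735 µV/3.4641 = 0.5506 µV.

0.5506 µV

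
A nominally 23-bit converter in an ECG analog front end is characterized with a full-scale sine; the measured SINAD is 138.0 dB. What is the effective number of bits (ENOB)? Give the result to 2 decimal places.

ENOB = (SINAD − 1.76) / 6.02 = (138.0 − 1.76) / 6.02 = 136.24 / 6.02 = 22.6312.

22.63 bits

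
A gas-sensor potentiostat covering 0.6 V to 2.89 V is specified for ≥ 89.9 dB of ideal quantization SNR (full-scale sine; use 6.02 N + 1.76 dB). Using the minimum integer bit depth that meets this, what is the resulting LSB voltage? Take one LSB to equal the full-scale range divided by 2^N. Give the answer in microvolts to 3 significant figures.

69.9 µV

The full-scale span is 2.89 − (0.6) = 2.29 V.
Solving 6.02 N ≥ 89.9 − 1.76: N ≥ 14.641. Round up → N = 15.
One LSB is 2.29 V / 32768 = 69.9 µV.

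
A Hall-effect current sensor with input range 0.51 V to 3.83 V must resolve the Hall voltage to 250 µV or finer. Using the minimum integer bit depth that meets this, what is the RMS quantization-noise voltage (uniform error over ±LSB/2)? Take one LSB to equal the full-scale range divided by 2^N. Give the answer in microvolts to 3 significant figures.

Span: 3.83 V − (0.51 V) = 3.32 V.
Need 2^N ≥ 3.32 V / 250 µV = 13280 → N_min = 14.
LSB = 3.32 V ÷ 2^14 = 3.32/16384 V = 202.64 µV.
σ_q = LSB/√12 = 202.64 µV/3.4641 = 58.5 µV.

58.5 µV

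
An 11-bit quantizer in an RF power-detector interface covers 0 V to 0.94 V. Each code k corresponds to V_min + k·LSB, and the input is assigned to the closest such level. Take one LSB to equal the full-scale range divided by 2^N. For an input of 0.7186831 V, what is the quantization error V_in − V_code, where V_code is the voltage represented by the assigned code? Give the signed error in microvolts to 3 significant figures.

−86.4 µV

V_FS = 0.94 V. LSB = 0.94 V / 2^11 ≈ 459.0 µV.
(V_in − V_min)/LSB = (0.7186831 − (0)) × 2048/0.94 = 1565.8117 → nearest code k = 1566.
Reconstructed level: 0 + 1566 × 0.94/2048 V = 0.7187695313 V.
e = 0.7186831 − (0.7187695313) = −86.4 µV.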